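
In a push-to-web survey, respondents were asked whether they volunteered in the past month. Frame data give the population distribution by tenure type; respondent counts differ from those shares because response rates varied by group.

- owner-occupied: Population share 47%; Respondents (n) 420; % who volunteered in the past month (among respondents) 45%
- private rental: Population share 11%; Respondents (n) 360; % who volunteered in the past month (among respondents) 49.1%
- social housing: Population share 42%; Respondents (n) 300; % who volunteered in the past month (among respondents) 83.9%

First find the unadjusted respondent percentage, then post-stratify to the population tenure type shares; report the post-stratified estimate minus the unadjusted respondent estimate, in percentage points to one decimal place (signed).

Unadjusted (pooled respondent) estimate weights by respondent counts:
  (420/1080)×45 + (360/1080)×49.1 + (300/1080)×83.9 = 57.1722%
Post-stratifying to population shares instead:
  0.47×45 + 0.11×49.1 + 0.42×83.9 = 61.789%
Difference = 61.789 − 57.1722 = 4.6168 pp.

+4.6 percentage points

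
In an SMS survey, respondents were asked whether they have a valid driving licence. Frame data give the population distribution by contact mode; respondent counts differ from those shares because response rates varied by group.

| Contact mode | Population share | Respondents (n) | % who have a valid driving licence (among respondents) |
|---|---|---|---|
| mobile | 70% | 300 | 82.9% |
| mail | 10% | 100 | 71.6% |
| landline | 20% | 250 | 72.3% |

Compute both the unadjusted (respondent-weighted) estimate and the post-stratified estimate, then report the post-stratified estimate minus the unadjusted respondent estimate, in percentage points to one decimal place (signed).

Unadjusted (pooled respondent) estimate weights by respondent counts:
  (300/650)×82.9 + (100/650)×71.6 + (250/650)×72.3 = 77.0846%
Reweighting by population contact mode shares:
  0.7×82.9 + 0.1×71.6 + 0.2×72.3 = 79.65%
Difference = 79.65 − 77.0846 = 2.5654 pp.

+2.6 percentage points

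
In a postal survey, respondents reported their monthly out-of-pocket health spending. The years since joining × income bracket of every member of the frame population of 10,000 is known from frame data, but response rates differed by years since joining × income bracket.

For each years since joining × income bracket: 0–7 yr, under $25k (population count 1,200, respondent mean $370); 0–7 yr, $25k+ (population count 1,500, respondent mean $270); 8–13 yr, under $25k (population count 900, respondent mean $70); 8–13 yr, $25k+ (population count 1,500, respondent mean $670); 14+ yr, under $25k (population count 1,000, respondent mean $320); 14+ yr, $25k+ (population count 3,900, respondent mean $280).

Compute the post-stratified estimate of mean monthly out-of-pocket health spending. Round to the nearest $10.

Reweight to the known years since joining × income bracket distribution:
  0–7 yr, under $25k: (1,200/10,000) × 370 = 44.4
  0–7 yr, $25k+: (1,500/10,000) × 270 = 40.5
  8–13 yr, under $25k: (900/10,000) × 70 = 6.3
  8–13 yr, $25k+: (1,500/10,000) × 670 = 100.5
  14+ yr, under $25k: (1,000/10,000) × 320 = 32
  14+ yr, $25k+: (3,900/10,000) × 280 = 109.2
Post-stratified estimate = 332.9 → $330.

$330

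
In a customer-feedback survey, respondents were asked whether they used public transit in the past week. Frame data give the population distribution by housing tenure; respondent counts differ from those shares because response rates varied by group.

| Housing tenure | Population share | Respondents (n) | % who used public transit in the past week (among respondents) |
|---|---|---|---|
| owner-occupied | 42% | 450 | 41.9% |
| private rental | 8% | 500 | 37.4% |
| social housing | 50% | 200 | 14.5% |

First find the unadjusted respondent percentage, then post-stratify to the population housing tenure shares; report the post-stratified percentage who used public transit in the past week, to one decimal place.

Naive respondent-only estimate (weights = respondent counts):
  (450/1150)×41.9 + (500/1150)×37.4 + (200/1150)×14.5 = 35.1783%
Post-stratifying to population shares instead:
  0.42×41.9 + 0.08×37.4 + 0.5×14.5 = 27.84%

27.8%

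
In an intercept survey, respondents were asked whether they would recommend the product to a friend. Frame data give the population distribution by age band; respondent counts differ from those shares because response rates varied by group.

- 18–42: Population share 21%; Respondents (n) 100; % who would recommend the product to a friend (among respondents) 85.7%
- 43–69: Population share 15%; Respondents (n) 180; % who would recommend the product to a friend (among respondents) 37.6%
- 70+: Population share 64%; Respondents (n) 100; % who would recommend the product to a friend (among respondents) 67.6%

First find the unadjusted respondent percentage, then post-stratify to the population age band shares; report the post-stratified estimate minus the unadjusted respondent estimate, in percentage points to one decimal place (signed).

Without adjustment, the pooled respondent share is:
  (100/380)×85.7 + (180/380)×37.6 + (100/380)×67.6 = 58.1526%
Reweighting by population age band shares:
  0.21×85.7 + 0.15×37.6 + 0.64×67.6 = 66.901%
Difference = 66.901 − 58.1526 = 8.7484 pp.

+8.7 percentage points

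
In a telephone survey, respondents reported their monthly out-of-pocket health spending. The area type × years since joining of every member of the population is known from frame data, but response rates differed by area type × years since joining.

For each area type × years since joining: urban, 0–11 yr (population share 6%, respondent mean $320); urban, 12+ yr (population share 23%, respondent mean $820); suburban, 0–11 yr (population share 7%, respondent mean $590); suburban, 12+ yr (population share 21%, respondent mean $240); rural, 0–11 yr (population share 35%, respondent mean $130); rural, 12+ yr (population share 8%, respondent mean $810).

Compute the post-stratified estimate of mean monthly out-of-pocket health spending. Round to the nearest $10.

$410

Reweight to the known area type × years since joining distribution:
  urban, 0–11 yr: 0.06 × 320 = 19.2
  urban, 12+ yr: 0.23 × 820 = 188.6
  suburban, 0–11 yr: 0.07 × 590 = 41.3
  suburban, 12+ yr: 0.21 × 240 = 50.4
  rural, 0–11 yr: 0.35 × 130 = 45.5
  rural, 12+ yr: 0.08 × 810 = 64.8
Post-stratified estimate = 409.8 → $410.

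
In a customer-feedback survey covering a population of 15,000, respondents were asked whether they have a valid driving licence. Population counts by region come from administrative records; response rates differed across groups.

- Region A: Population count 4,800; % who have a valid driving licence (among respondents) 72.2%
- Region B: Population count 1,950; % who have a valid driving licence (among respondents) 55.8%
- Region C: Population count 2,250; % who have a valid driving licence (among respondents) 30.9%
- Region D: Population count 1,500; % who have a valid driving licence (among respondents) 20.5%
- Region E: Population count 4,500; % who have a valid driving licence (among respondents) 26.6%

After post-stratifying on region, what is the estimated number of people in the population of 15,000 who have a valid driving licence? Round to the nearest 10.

6,750

Estimated count per cell = population count × respondent percentage:
  Region A: 4,800 × 72.2% = 3465.6
  Region B: 1,950 × 55.8% = 1088.1
  Region C: 2,250 × 30.9% = 695.25
  Region D: 1,500 × 20.5% = 307.5
  Region E: 4,500 × 26.6% = 1197
Estimated total = 6753.45 → 6,750.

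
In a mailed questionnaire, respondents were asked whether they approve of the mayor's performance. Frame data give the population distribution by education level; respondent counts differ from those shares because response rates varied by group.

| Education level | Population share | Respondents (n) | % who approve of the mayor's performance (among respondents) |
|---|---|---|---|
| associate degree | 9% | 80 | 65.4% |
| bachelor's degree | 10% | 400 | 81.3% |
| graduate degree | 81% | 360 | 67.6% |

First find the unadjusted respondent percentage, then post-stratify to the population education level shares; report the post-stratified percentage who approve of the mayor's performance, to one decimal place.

Without adjustment, the pooled respondent share is:
  (80/840)×65.4 + (400/840)×81.3 + (360/840)×67.6 = 73.9143%
Post-stratified estimate weights by population shares:
  0.09×65.4 + 0.1×81.3 + 0.81×67.6 = 68.772%

68.8%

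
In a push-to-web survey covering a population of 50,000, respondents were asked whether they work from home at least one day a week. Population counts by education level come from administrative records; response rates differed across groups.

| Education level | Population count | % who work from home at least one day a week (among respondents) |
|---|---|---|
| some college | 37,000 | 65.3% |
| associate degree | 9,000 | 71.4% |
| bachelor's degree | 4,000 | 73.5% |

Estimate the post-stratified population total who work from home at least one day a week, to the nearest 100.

33,500

Apply each group's respondent rate to its population count:
  some college: 37,000 × 65.3% = 24,161
  associate degree: 9,000 × 71.4% = 6426
  bachelor's degree: 4,000 × 73.5% = 2940
Estimated total = 33,527 → 33,500.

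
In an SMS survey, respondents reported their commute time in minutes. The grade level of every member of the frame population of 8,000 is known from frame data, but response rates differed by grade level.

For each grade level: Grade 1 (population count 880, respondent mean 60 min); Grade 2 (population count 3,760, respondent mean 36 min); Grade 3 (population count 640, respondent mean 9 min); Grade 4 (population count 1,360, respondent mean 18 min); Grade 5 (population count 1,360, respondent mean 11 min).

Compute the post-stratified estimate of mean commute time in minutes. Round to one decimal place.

29.2

Weight each group's respondent value by its population share:
  Grade 1: (880/8,000) × 60 = 6.6
  Grade 2: (3,760/8,000) × 36 = 16.92
  Grade 3: (640/8,000) × 9 = 0.72
  Grade 4: (1,360/8,000) × 18 = 3.06
  Grade 5: (1,360/8,000) × 11 = 1.87
Post-stratified estimate = 29.17 → 29.2.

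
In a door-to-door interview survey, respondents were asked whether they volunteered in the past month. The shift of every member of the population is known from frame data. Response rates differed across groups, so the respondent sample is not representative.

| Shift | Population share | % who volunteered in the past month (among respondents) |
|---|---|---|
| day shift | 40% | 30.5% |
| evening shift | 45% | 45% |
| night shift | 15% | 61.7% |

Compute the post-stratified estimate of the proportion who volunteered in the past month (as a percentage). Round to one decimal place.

Reweight to the known shift distribution:
  day shift: 0.4 × 30.5 = 12.2
  evening shift: 0.45 × 45 = 20.25
  night shift: 0.15 × 61.7 = 9.255
Post-stratified estimate = 41.705 → 41.7%.

41.7%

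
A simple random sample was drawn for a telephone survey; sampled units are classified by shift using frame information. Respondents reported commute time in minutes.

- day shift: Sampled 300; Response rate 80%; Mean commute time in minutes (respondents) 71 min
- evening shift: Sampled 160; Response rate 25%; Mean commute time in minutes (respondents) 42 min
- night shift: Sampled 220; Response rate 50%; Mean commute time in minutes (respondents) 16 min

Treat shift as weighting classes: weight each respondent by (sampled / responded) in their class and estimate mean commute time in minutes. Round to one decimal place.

46.4

Inverse-response-rate weighting restores each class to its sampled count, so class totals weight by n_sampled:
  day shift: 300 × 71 = 21,300
  evening shift: 160 × 42 = 6720
  night shift: 220 × 16 = 3520
Adjusted estimate = 31,540 / 680 = 46.3824 → 46.4.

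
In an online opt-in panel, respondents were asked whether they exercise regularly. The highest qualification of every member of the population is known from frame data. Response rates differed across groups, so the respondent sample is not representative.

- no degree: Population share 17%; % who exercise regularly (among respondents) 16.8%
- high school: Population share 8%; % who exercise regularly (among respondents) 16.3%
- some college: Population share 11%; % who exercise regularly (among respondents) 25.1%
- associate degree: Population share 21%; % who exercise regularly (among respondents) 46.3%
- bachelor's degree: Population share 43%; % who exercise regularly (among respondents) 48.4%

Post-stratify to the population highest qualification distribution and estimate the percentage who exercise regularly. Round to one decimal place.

37.5%

Reweight to the known highest qualification distribution:
  no degree: 0.17 × 16.8 = 2.856
  high school: 0.08 × 16.3 = 1.304
  some college: 0.11 × 25.1 = 2.761
  associate degree: 0.21 × 46.3 = 9.723
  bachelor's degree: 0.43 × 48.4 = 20.812
Post-stratified estimate = 37.456 → 37.5%.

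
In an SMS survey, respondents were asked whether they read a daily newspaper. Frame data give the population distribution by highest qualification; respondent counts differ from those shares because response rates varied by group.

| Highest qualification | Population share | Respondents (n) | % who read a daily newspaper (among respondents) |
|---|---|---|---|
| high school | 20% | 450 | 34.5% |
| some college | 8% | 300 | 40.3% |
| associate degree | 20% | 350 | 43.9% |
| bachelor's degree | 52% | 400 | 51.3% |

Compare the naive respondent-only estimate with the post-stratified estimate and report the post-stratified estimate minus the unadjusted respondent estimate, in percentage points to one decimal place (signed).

+3.2 percentage points

Without adjustment, the pooled respondent share is:
  (450/1500)×34.5 + (300/1500)×40.3 + (350/1500)×43.9 + (400/1500)×51.3 = 42.3333%
Post-stratified estimate weights by population shares:
  0.2×34.5 + 0.08×40.3 + 0.2×43.9 + 0.52×51.3 = 45.58%
Difference = 45.58 − 42.3333 = 3.2467 pp.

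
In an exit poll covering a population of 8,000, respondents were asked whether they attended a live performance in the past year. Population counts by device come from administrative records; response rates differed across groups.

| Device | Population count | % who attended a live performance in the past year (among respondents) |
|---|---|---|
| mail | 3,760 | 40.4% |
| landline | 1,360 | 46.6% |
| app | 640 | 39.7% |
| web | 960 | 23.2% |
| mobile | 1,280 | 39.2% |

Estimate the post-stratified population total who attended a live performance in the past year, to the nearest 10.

3,130

Each cell contributes its population count × the respondent rate:
  mail: 3,760 × 40.4% = 1519.04
  landline: 1,360 × 46.6% = 633.76
  app: 640 × 39.7% = 254.08
  web: 960 × 23.2% = 222.72
  mobile: 1,280 × 39.2% = 501.76
Estimated total = 3131.36 → 3,130.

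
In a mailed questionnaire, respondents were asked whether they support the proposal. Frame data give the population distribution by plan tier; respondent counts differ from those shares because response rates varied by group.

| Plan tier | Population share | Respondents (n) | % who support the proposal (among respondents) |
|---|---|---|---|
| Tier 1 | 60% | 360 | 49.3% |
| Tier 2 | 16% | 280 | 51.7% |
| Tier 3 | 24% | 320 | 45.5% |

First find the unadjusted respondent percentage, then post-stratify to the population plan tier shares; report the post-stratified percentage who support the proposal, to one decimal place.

48.8%

Unadjusted (pooled respondent) estimate weights by respondent counts:
  (360/960)×49.3 + (280/960)×51.7 + (320/960)×45.5 = 48.7333%
Post-stratified estimate weights by population shares:
  0.6×49.3 + 0.16×51.7 + 0.24×45.5 = 48.772%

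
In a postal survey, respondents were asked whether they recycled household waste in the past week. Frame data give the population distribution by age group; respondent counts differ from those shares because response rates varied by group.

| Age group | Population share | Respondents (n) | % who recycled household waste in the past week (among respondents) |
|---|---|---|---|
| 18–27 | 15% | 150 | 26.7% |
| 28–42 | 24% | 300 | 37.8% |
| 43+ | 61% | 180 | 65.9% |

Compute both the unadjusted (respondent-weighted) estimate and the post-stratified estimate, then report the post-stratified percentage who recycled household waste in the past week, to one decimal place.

Naive respondent-only estimate (weights = respondent counts):
  (150/630)×26.7 + (300/630)×37.8 + (180/630)×65.9 = 43.1857%
Reweighting by population age group shares:
  0.15×26.7 + 0.24×37.8 + 0.61×65.9 = 53.276%

53.3%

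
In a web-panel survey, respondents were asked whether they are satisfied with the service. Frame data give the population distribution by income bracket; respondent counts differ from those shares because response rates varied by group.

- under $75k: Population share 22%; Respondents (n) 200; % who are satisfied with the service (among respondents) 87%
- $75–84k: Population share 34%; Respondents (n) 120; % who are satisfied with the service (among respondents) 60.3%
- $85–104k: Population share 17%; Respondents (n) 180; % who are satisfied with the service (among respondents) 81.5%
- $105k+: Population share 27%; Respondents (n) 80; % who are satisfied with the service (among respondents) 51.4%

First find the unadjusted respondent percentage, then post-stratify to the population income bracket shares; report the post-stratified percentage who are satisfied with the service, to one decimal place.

Unadjusted (pooled respondent) estimate weights by respondent counts:
  (200/580)×87 + (120/580)×60.3 + (180/580)×81.5 + (80/580)×51.4 = 74.8586%
Post-stratified estimate weights by population shares:
  0.22×87 + 0.34×60.3 + 0.17×81.5 + 0.27×51.4 = 67.375%

67.4%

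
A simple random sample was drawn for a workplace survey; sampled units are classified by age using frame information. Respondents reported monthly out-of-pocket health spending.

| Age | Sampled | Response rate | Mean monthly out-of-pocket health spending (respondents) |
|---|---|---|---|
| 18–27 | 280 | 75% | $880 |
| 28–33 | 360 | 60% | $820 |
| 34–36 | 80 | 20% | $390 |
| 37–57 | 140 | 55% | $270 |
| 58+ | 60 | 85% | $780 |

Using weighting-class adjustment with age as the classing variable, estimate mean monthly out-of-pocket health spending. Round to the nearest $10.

$710

Inverse-response-rate weighting restores each class to its sampled count, so class totals weight by n_sampled:
  18–27: 280 × 880 = 246,400
  28–33: 360 × 820 = 295,200
  34–36: 80 × 390 = 31,200
  37–57: 140 × 270 = 37,800
  58+: 60 × 780 = 46,800
Adjusted estimate = 657,400 / 920 = 714.565 → $710.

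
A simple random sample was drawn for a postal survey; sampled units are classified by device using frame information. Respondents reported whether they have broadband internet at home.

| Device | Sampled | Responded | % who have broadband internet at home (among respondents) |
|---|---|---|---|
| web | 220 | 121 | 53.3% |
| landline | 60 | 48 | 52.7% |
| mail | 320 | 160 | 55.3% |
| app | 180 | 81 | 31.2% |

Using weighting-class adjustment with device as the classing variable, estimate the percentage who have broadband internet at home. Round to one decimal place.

Class response rates: web 121/220 = 55%, landline 48/60 = 80%, mail 160/320 = 50%, app 81/180 = 45%.
Each respondent's weight = sampled/responded in their class; summing within a class gives n_sampled, so:
  web: 220 × 53.3 = 11,726
  landline: 60 × 52.7 = 3162
  mail: 320 × 55.3 = 17,696
  app: 180 × 31.2 = 5616
Adjusted estimate = 38,200 / 780 = 48.9744 → 49.0%.

49.0%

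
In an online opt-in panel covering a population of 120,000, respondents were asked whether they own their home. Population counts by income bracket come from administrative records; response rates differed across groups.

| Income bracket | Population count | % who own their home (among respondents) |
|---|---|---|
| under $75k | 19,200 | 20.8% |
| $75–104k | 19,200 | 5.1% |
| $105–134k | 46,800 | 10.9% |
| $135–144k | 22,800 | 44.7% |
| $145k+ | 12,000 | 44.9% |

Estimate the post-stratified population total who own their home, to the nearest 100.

Estimated count per cell = population count × respondent percentage:
  under $75k: 19,200 × 20.8% = 3993.6
  $75–104k: 19,200 × 5.1% = 979.2
  $105–134k: 46,800 × 10.9% = 5101.2
  $135–144k: 22,800 × 44.7% = 10191.6
  $145k+: 12,000 × 44.9% = 5388
Estimated total = 25653.6 → 25,700.

25,700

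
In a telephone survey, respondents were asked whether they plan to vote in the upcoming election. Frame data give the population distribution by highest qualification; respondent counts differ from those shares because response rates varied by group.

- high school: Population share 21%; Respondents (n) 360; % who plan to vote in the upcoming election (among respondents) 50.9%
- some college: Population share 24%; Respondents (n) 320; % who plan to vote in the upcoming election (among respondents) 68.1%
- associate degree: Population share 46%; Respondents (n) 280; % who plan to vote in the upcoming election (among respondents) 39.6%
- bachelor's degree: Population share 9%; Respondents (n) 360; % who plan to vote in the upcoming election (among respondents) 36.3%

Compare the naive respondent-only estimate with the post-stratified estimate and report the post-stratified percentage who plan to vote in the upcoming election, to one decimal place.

Naive respondent-only estimate (weights = respondent counts):
  (360/1320)×50.9 + (320/1320)×68.1 + (280/1320)×39.6 + (360/1320)×36.3 = 48.6909%
Post-stratifying to population shares instead:
  0.21×50.9 + 0.24×68.1 + 0.46×39.6 + 0.09×36.3 = 48.516%

48.5%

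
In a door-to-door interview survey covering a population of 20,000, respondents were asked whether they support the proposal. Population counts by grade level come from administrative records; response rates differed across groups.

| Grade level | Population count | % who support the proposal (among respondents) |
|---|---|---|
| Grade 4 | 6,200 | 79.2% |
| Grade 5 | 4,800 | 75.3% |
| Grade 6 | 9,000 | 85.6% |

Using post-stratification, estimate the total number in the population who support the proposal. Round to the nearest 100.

Each cell contributes its population count × the respondent rate:
  Grade 4: 6,200 × 79.2% = 4910.4
  Grade 5: 4,800 × 75.3% = 3614.4
  Grade 6: 9,000 × 85.6% = 7704
Estimated total = 16228.8 → 16,200.

16,200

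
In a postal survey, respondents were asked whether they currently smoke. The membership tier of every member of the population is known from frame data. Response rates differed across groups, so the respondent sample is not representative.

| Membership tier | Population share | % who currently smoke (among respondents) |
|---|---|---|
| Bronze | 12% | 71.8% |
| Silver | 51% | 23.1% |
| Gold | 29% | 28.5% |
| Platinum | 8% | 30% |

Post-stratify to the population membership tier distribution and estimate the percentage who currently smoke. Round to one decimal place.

31.1%

Post-stratification weights by population share, not respondent share:
  Bronze: 0.12 × 71.8 = 8.616
  Silver: 0.51 × 23.1 = 11.781
  Gold: 0.29 × 28.5 = 8.265
  Platinum: 0.08 × 30 = 2.4
Post-stratified estimate = 31.062 → 31.1%.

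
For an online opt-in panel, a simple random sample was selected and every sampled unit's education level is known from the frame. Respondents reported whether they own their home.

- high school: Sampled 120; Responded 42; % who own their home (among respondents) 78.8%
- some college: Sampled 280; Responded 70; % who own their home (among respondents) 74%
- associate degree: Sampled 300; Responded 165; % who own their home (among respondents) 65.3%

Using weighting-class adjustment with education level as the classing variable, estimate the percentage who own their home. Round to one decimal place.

Class response rates: high school 42/120 = 35%, some college 70/280 = 25%, associate degree 165/300 = 55%.
With weight = n_sampled/n_responded per class, the weighted class total is n_sampled:
  high school: 120 × 78.8 = 9456
  some college: 280 × 74 = 20,720
  associate degree: 300 × 65.3 = 19,590
Adjusted estimate = 49,766 / 700 = 71.0943 → 71.1%.

71.1%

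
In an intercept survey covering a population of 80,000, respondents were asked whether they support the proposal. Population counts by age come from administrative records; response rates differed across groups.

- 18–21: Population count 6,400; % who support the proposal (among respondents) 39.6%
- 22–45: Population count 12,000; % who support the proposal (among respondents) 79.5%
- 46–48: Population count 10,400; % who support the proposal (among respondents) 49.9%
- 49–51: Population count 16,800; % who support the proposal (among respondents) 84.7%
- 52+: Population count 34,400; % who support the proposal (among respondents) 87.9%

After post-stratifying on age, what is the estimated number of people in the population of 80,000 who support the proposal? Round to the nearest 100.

Apply each group's respondent rate to its population count:
  18–21: 6,400 × 39.6% = 2534.4
  22–45: 12,000 × 79.5% = 9540
  46–48: 10,400 × 49.9% = 5189.6
  49–51: 16,800 × 84.7% = 14229.6
  52+: 34,400 × 87.9% = 30237.6
Estimated total = 61731.2 → 61,700.

61,700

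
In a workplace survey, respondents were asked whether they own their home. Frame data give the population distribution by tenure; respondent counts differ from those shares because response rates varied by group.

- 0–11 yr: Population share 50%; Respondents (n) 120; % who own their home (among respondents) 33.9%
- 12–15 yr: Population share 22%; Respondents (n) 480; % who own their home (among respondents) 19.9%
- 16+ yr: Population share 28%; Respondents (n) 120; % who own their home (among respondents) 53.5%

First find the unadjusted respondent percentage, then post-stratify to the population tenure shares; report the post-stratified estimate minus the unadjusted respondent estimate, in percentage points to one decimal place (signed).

Naive respondent-only estimate (weights = respondent counts):
  (120/720)×33.9 + (480/720)×19.9 + (120/720)×53.5 = 27.8333%
Post-stratified estimate weights by population shares:
  0.5×33.9 + 0.22×19.9 + 0.28×53.5 = 36.308%
Difference = 36.308 − 27.8333 = 8.4747 pp.

+8.5 percentage points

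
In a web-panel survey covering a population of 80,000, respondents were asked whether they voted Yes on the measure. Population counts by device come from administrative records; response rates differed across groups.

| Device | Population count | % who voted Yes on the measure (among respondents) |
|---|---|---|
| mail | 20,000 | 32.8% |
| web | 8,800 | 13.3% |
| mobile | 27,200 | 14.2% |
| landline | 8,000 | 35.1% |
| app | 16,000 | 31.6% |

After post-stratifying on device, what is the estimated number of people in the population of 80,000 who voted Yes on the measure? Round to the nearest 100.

Apply each group's respondent rate to its population count:
  mail: 20,000 × 32.8% = 6560
  web: 8,800 × 13.3% = 1170.4
  mobile: 27,200 × 14.2% = 3862.4
  landline: 8,000 × 35.1% = 2808
  app: 16,000 × 31.6% = 5056
Estimated total = 19456.8 → 19,500.

19,500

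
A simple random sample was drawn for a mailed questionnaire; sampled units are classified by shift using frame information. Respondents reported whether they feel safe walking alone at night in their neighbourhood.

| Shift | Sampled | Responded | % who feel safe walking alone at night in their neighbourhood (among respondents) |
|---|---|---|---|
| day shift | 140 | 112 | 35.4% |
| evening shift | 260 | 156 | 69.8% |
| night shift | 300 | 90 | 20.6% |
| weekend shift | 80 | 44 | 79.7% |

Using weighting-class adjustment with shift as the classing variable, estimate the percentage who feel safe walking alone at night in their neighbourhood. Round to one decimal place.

45.7%

Class response rates: day shift 112/140 = 80%, evening shift 156/260 = 60%, night shift 90/300 = 30%, weekend shift 44/80 = 55%.
With weight = n_sampled/n_responded per class, the weighted class total is n_sampled:
  day shift: 140 × 35.4 = 4956
  evening shift: 260 × 69.8 = 18,148
  night shift: 300 × 20.6 = 6180
  weekend shift: 80 × 79.7 = 6376
Adjusted estimate = 35,660 / 780 = 45.7179 → 45.7%.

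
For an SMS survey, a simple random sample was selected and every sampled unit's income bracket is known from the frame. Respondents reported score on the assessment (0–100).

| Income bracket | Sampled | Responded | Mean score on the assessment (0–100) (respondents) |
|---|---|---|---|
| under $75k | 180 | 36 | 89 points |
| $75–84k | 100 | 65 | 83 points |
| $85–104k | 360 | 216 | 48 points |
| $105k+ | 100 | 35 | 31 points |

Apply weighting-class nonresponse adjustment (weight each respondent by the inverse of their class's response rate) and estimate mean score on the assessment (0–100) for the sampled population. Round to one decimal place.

Response rates by class: under $75k 36/180 = 20%, $75–84k 65/100 = 65%, $85–104k 216/360 = 60%, $105k+ 35/100 = 35%.
Weighting each respondent by the inverse class response rate inflates each class back to its sampled size, so the class weight is n_sampled:
  under $75k: 180 × 89 = 16,020
  $75–84k: 100 × 83 = 8300
  $85–104k: 360 × 48 = 17,280
  $105k+: 100 × 31 = 3100
Adjusted estimate = 44,700 / 740 = 60.4054 → 60.4.

60.4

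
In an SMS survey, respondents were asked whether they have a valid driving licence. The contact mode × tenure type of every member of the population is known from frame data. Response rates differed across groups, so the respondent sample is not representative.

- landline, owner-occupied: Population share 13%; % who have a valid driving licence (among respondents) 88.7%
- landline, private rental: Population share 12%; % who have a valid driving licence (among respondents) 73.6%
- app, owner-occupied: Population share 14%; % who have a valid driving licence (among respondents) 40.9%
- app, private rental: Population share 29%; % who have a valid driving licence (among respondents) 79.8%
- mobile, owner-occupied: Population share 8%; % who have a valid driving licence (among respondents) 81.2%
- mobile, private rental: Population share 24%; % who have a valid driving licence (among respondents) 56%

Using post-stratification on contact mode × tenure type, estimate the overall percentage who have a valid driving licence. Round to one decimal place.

Reweight to the known contact mode × tenure type distribution:
  landline, owner-occupied: 0.13 × 88.7 = 11.531
  landline, private rental: 0.12 × 73.6 = 8.832
  app, owner-occupied: 0.14 × 40.9 = 5.726
  app, private rental: 0.29 × 79.8 = 23.142
  mobile, owner-occupied: 0.08 × 81.2 = 6.496
  mobile, private rental: 0.24 × 56 = 13.44
Post-stratified estimate = 69.167 → 69.2%.

69.2%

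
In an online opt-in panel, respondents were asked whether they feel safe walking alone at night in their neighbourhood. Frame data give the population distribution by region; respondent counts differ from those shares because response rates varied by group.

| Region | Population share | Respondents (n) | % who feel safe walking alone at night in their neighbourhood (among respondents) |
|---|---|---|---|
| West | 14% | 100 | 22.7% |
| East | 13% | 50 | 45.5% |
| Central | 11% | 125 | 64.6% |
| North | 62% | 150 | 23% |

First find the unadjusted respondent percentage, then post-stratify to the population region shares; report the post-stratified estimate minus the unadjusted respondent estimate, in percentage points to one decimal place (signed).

Naive respondent-only estimate (weights = respondent counts):
  (100/425)×22.7 + (50/425)×45.5 + (125/425)×64.6 + (150/425)×23 = 37.8118%
Post-stratified estimate weights by population shares:
  0.14×22.7 + 0.13×45.5 + 0.11×64.6 + 0.62×23 = 30.459%
Difference = 30.459 − 37.8118 = -7.3528 pp.

-7.4 percentage points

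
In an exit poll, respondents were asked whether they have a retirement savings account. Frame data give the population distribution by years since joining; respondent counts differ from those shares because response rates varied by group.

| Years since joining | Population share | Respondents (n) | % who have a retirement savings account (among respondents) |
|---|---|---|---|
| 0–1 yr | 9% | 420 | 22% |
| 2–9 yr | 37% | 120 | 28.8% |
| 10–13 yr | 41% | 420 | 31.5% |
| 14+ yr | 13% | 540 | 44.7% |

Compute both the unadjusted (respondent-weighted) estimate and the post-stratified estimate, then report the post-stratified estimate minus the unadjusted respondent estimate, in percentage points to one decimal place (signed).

-2.0 percentage points

Unadjusted (pooled respondent) estimate weights by respondent counts:
  (420/1500)×22 + (120/1500)×28.8 + (420/1500)×31.5 + (540/1500)×44.7 = 33.376%
Reweighting by population years since joining shares:
  0.09×22 + 0.37×28.8 + 0.41×31.5 + 0.13×44.7 = 31.362%
Difference = 31.362 − 33.376 = -2.014 pp.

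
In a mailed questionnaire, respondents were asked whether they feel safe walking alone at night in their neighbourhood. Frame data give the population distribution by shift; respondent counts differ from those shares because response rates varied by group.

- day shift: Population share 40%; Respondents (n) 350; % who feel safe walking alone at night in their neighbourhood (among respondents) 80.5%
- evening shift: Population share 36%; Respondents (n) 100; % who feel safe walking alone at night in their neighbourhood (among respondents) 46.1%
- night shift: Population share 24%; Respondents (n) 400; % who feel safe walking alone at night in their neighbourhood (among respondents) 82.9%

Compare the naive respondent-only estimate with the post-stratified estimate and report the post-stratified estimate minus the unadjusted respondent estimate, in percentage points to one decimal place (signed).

Without adjustment, the pooled respondent share is:
  (350/850)×80.5 + (100/850)×46.1 + (400/850)×82.9 = 77.5824%
Reweighting by population shift shares:
  0.4×80.5 + 0.36×46.1 + 0.24×82.9 = 68.692%
Difference = 68.692 − 77.5824 = -8.8904 pp.

-8.9 percentage points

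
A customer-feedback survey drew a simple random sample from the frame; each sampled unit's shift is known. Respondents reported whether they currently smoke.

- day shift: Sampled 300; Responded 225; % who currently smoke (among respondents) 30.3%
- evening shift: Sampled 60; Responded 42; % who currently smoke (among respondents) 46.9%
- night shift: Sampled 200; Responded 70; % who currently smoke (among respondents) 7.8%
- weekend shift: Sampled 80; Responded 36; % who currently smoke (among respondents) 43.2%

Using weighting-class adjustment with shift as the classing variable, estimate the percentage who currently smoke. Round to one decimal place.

Response rates by class: day shift 225/300 = 75%, evening shift 42/60 = 70%, night shift 70/200 = 35%, weekend shift 36/80 = 45%.
Inverse-response-rate weighting restores each class to its sampled count, so class totals weight by n_sampled:
  day shift: 300 × 30.3 = 9090
  evening shift: 60 × 46.9 = 2814
  night shift: 200 × 7.8 = 1560
  weekend shift: 80 × 43.2 = 3456
Adjusted estimate = 16,920 / 640 = 26.4375 → 26.4%.

26.4%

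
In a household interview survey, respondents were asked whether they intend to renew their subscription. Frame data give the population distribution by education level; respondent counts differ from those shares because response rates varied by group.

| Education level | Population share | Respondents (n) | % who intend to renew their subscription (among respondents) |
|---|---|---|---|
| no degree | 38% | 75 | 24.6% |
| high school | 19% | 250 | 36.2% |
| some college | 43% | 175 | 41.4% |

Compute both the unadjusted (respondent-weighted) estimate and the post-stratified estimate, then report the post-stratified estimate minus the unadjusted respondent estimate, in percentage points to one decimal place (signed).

-2.3 percentage points

Unadjusted (pooled respondent) estimate weights by respondent counts:
  (75/500)×24.6 + (250/500)×36.2 + (175/500)×41.4 = 36.28%
Post-stratifying to population shares instead:
  0.38×24.6 + 0.19×36.2 + 0.43×41.4 = 34.028%
Difference = 34.028 − 36.28 = -2.252 pp.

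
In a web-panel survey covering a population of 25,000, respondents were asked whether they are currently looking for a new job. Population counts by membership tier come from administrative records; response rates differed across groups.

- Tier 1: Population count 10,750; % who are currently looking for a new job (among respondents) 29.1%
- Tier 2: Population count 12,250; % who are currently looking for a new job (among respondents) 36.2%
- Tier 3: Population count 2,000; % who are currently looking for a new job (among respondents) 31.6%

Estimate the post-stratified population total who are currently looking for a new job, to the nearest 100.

8,200

Estimated count per cell = population count × respondent percentage:
  Tier 1: 10,750 × 29.1% = 3128.25
  Tier 2: 12,250 × 36.2% = 4434.5
  Tier 3: 2,000 × 31.6% = 632
Estimated total = 8194.75 → 8,200.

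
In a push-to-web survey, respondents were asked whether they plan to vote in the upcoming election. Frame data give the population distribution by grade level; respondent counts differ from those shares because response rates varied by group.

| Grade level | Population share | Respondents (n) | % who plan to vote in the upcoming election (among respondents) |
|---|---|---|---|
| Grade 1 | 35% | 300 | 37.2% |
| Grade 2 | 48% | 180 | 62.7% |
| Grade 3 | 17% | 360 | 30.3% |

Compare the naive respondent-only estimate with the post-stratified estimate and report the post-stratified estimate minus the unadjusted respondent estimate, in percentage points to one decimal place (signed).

Naive respondent-only estimate (weights = respondent counts):
  (300/840)×37.2 + (180/840)×62.7 + (360/840)×30.3 = 39.7071%
Post-stratified estimate weights by population shares:
  0.35×37.2 + 0.48×62.7 + 0.17×30.3 = 48.267%
Difference = 48.267 − 39.7071 = 8.5599 pp.

+8.6 percentage points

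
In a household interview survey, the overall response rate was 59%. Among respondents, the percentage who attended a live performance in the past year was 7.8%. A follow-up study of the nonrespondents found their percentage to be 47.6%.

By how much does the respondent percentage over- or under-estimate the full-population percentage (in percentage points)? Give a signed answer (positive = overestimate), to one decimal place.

Nonresponse fraction = 1 − 0.59 = 0.41.
Bias = (nonresponse fraction) × (respondent percentage − nonrespondent percentage)
     = 0.41 × (7.8 − 47.6) = 0.41 × -39.8 = -16.318.

-16.3 percentage points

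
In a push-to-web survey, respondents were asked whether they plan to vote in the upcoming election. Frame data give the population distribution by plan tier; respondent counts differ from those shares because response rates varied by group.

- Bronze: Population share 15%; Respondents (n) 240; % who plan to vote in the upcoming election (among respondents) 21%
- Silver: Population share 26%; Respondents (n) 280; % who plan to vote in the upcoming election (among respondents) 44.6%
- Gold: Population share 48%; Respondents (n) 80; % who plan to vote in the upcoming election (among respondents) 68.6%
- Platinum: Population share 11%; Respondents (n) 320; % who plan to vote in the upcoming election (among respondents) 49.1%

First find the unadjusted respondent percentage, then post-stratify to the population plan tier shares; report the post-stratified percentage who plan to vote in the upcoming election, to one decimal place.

53.1%

Without adjustment, the pooled respondent share is:
  (240/920)×21 + (280/920)×44.6 + (80/920)×68.6 + (320/920)×49.1 = 42.0957%
Post-stratified estimate weights by population shares:
  0.15×21 + 0.26×44.6 + 0.48×68.6 + 0.11×49.1 = 53.075%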